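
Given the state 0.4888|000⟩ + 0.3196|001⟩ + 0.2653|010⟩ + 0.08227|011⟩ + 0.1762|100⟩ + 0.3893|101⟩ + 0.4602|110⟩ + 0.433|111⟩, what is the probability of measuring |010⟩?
0.07038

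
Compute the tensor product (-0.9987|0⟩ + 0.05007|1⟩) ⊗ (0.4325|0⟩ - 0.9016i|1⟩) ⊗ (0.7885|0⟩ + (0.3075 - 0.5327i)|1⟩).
-0.3406|000⟩ + (-0.1328 + 0.2301i)|001⟩ + 0.71i|010⟩ + (0.4797 + 0.2769i)|011⟩ + 0.01708|100⟩ + (0.006659 - 0.01154i)|101⟩ - 0.0356i|110⟩ + (-0.02405 - 0.01388i)|111⟩

amp(|b₁b₂…⟩) = product of the factor amplitudes for bits b₁, b₂, …; only kets whose every factor amplitude is nonzero survive.
|000⟩: (-0.9987)(0.4325)(0.7885) = -0.3406
|001⟩: (-0.9987)(0.4325)(0.3075 - 0.5327i) = (-0.1328 + 0.2301i)
|010⟩: (-0.9987)(-0.9016i)(0.7885) = 0.71i
|011⟩: (-0.9987)(-0.9016i)(0.3075 - 0.5327i) = (0.4797 + 0.2769i)
|100⟩: (0.05007)(0.4325)(0.7885) = 0.01708
|101⟩: (0.05007)(0.4325)(0.3075 - 0.5327i) = (0.006659 - 0.01154i)
|110⟩: (0.05007)(-0.9016i)(0.7885) = -0.0356i
|111⟩: (0.05007)(-0.9016i)(0.3075 - 0.5327i) = (-0.02405 - 0.01388i)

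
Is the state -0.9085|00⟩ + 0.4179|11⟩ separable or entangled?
Entangled

Writing the state as a|00⟩ + b|01⟩ + c|10⟩ + d|11⟩, it is a product state iff ad − bc = 0.
Here (a, b, c, d) = (-0.9085, 0, 0, 0.4179): ad − bc = (-0.9085)(0.4179) − (0)(0) = -0.3797 ≠ 0, so the state is entangled.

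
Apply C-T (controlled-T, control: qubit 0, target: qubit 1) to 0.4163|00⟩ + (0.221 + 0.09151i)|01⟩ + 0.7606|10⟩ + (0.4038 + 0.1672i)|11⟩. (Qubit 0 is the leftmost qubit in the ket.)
0.4163|00⟩ + (0.221 + 0.09151i)|01⟩ + 0.7606|10⟩ + (0.1673 + 0.4038i)|11⟩

C-T leaves the control-|0⟩ kets |00⟩, |01⟩ unchanged and applies T to qubit 1 on the control-|1⟩ pair (|10⟩, |11⟩).
T = [[1, 0], [0, (1/√2 + (1/√2)i)]].
With a = amp(|10⟩) = 0.7606 and b = amp(|11⟩) = (0.4038 + 0.1672i):
new amp(|10⟩) = (1)·a = 0.7606
new amp(|11⟩) = (1/√2 + (1/√2)i)·b = (0.1673 + 0.4038i)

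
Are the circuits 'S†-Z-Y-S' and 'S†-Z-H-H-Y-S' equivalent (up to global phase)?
Yes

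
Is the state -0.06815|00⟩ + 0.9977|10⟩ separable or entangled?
Separable

Writing the state as a|00⟩ + b|01⟩ + c|10⟩ + d|11⟩, it is a product state iff ad − bc = 0.
Here (a, b, c, d) = (-0.06815, 0, 0.9977, 0): ad − bc = (-0.06815)(0) − (0)(0.9977) = 0, so the state is separable.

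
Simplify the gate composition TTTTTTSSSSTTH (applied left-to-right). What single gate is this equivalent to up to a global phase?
H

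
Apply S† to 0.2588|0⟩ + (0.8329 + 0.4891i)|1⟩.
0.2588|0⟩ + (0.4891 - 0.8329i)|1⟩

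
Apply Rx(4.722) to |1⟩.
-0.7037i|0⟩ - 0.7105|1⟩

Rx(4.722) = [[cos(θ/2), −i·sin(θ/2)], [−i·sin(θ/2), cos(θ/2)]]; θ = 4.722, cos(θ/2) ≈ -0.710497, sin(θ/2) ≈ 0.703701.
With a = amp(|0⟩) = 0 and b = amp(|1⟩) = 1:
new amp(|0⟩) = (-0.710497)·a + (-0.703701i)·b = -0.7037i
new amp(|1⟩) = (-0.703701i)·a + (-0.710497)·b = -0.7105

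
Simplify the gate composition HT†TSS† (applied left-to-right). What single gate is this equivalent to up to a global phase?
H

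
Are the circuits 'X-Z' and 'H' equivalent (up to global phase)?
No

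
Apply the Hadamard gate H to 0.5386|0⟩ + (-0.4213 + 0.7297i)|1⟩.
(0.08294 + 0.516i)|0⟩ + (0.6788 - 0.516i)|1⟩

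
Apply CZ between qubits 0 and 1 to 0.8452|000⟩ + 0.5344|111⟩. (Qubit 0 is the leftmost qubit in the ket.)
0.8452|000⟩ - 0.5344|111⟩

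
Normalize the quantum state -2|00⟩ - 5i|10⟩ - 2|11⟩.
-0.3482|00⟩ - 0.8704i|10⟩ - 0.3482|11⟩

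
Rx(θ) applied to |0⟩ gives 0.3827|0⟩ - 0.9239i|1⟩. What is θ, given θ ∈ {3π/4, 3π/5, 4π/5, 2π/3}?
3π/4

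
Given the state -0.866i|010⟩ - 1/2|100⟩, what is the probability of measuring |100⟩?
1/4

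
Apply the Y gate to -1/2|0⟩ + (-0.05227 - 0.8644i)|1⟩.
(-0.8644 + 0.05227i)|0⟩ - (1/2)i|1⟩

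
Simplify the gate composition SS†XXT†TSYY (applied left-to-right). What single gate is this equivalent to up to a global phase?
S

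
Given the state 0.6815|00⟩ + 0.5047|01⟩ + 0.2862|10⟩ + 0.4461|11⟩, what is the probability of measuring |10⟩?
0.08191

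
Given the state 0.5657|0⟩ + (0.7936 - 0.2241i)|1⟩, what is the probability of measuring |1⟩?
0.68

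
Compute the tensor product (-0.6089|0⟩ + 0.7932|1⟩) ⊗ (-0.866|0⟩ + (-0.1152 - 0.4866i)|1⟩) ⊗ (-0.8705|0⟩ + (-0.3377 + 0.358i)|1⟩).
-0.459|000⟩ + (-0.1781 + 0.1888i)|001⟩ + (-0.06106 - 0.2579i)|010⟩ + (-0.1298 - 0.07495i)|011⟩ + 0.598|100⟩ + (0.232 - 0.2459i)|101⟩ + (0.07954 + 0.336i)|110⟩ + (0.169 + 0.09763i)|111⟩

amp(|b₁b₂…⟩) = product of the factor amplitudes for bits b₁, b₂, …; only kets whose every factor amplitude is nonzero survive.
|000⟩: (-0.6089)(-0.866)(-0.8705) = -0.459
|001⟩: (-0.6089)(-0.866)(-0.3377 + 0.358i) = (-0.1781 + 0.1888i)
|010⟩: (-0.6089)(-0.1152 - 0.4866i)(-0.8705) = (-0.06106 - 0.2579i)
|011⟩: (-0.6089)(-0.1152 - 0.4866i)(-0.3377 + 0.358i) = (-0.1298 - 0.07495i)
|100⟩: (0.7932)(-0.866)(-0.8705) = 0.598
|101⟩: (0.7932)(-0.866)(-0.3377 + 0.358i) = (0.232 - 0.2459i)
|110⟩: (0.7932)(-0.1152 - 0.4866i)(-0.8705) = (0.07954 + 0.336i)
|111⟩: (0.7932)(-0.1152 - 0.4866i)(-0.3377 + 0.358i) = (0.169 + 0.09763i)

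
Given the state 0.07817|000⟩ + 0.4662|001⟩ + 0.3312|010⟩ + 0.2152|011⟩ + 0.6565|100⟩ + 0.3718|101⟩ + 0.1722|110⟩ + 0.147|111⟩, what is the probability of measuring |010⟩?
0.1097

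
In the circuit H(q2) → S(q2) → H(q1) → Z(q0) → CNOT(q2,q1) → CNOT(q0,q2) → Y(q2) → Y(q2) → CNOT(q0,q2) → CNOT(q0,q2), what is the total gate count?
10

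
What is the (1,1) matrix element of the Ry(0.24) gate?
0.9928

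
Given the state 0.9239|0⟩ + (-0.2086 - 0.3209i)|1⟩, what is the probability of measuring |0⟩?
0.8536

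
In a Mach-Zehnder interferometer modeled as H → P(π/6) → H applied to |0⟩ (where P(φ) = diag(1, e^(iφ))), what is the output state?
(0.933 + 0.25i)|0⟩ + (0.06699 - 0.25i)|1⟩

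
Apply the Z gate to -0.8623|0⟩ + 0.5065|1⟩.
-0.8623|0⟩ - 0.5065|1⟩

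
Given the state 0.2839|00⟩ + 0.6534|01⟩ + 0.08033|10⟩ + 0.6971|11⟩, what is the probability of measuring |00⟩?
0.0806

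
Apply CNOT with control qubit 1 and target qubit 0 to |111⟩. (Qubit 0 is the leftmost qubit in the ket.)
|011⟩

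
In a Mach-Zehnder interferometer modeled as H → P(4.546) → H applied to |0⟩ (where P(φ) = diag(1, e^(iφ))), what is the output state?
(0.4172 - 0.4931i)|0⟩ + (0.5828 + 0.4931i)|1⟩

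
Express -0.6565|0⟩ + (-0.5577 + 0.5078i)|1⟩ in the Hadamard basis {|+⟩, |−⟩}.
(-0.8586 + 0.3591i)|+⟩ + (-0.06986 - 0.3591i)|−⟩

With |ψ⟩ = α|0⟩ + β|1⟩, the Hadamard-basis coefficients are ⟨+|ψ⟩ = (α + β)/√2 and ⟨−|ψ⟩ = (α − β)/√2.
Here α = -0.6565, β = (-0.5577 + 0.5078i): (α + β)/√2 = (-0.8586 + 0.3591i), (α − β)/√2 = (-0.06986 - 0.3591i).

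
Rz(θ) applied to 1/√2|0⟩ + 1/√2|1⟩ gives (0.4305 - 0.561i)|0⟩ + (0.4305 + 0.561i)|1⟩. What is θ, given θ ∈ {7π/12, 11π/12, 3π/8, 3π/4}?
7π/12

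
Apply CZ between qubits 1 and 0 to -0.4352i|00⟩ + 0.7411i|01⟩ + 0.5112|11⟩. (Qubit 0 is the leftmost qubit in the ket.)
-0.4352i|00⟩ + 0.7411i|01⟩ - 0.5112|11⟩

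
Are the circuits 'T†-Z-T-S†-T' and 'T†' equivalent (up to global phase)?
No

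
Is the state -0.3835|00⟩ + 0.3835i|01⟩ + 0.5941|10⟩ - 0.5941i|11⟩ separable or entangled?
Separable

Writing the state as a|00⟩ + b|01⟩ + c|10⟩ + d|11⟩, it is a product state iff ad − bc = 0.
Here (a, b, c, d) = (-0.3835, 0.3835i, 0.5941, -0.5941i): ad − bc = (-0.3835)(-0.5941i) − (0.3835i)(0.5941) = 0, so the state is separable.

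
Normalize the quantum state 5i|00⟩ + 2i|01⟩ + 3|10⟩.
0.8111i|00⟩ + 0.3244i|01⟩ + 0.4867|10⟩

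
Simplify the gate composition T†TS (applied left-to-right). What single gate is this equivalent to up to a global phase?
S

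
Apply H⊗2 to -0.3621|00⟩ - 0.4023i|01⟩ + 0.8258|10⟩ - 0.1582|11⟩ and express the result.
(0.1528 - 0.2012i)|00⟩ + (0.311 + 0.2012i)|01⟩ + (-0.5149 - 0.2012i)|10⟩ + (-0.6731 + 0.2012i)|11⟩

H⊗2 gives amp(|y⟩) = (1/2) Σ_x (−1)^(x·y) amp(|x⟩), where x·y is the number of positions in which both x and y have a 1.
|00⟩: (-0.3621 - 0.4023i + 0.8258 - 0.1582)/2 = (0.1528 - 0.2012i)
|01⟩: (-0.3621 + 0.4023i + 0.8258 + 0.1582)/2 = (0.311 + 0.2012i)
|10⟩: (-0.3621 - 0.4023i - 0.8258 + 0.1582)/2 = (-0.5149 - 0.2012i)
|11⟩: (-0.3621 + 0.4023i - 0.8258 - 0.1582)/2 = (-0.6731 + 0.2012i)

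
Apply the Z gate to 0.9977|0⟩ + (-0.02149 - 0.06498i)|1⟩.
0.9977|0⟩ + (0.02149 + 0.06498i)|1⟩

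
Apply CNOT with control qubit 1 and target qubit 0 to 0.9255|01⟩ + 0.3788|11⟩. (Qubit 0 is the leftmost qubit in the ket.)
0.3788|01⟩ + 0.9255|11⟩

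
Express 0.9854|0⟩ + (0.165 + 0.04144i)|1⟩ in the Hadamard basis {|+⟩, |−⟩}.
(0.8135 + 0.0293i)|+⟩ + (0.5801 - 0.0293i)|−⟩

With |ψ⟩ = α|0⟩ + β|1⟩, the Hadamard-basis coefficients are ⟨+|ψ⟩ = (α + β)/√2 and ⟨−|ψ⟩ = (α − β)/√2.
Here α = 0.9854, β = (0.165 + 0.04144i): (α + β)/√2 = (0.8135 + 0.0293i), (α − β)/√2 = (0.5801 - 0.0293i).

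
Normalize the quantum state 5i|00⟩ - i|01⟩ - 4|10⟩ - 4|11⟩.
0.6565i|00⟩ - 0.1313i|01⟩ - 0.5252|10⟩ - 0.5252|11⟩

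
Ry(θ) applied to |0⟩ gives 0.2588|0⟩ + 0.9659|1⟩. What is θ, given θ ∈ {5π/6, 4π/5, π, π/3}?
5π/6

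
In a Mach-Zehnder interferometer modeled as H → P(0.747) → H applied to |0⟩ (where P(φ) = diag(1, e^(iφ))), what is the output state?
(0.8669 + 0.3397i)|0⟩ + (0.1331 - 0.3397i)|1⟩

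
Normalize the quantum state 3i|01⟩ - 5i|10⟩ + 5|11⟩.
0.3906i|01⟩ - 0.6509i|10⟩ + 0.6509|11⟩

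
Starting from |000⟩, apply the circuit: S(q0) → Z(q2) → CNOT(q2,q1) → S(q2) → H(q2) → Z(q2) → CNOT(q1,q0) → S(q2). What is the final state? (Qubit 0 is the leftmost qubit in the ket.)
1/√2|000⟩ - (1/√2)i|001⟩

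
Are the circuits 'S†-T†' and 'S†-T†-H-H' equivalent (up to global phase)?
Yes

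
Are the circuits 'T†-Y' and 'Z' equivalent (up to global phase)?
No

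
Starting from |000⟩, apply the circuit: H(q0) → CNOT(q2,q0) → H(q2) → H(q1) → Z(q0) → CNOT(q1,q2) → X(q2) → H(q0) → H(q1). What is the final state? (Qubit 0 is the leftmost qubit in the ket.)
1/√2|100⟩ + 1/√2|101⟩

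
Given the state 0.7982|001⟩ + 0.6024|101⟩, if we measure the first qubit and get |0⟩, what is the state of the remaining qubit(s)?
|01⟩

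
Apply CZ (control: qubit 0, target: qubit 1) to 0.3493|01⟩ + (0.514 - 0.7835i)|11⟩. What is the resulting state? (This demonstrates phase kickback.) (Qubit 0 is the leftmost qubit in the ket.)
0.3493|01⟩ + (-0.514 + 0.7835i)|11⟩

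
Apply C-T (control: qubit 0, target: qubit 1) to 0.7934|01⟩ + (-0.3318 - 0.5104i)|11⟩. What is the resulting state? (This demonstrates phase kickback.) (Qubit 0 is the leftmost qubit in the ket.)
0.7934|01⟩ + (0.1263 - 0.5955i)|11⟩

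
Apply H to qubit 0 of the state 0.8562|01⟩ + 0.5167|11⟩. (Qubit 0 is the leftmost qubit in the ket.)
0.9708|01⟩ + 0.2401|11⟩

H on qubit 0 mixes each pair of kets that differ only in qubit 0: amplitudes (a, b) of (|…0…⟩, |…1…⟩) become ((a + b)/√2, (a − b)/√2). Kets absent from the input have amplitude 0.
(|01⟩, |11⟩): (a, b) = (0.8562, 0.5167) → (0.9708, 0.2401)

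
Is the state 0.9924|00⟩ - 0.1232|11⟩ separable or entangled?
Entangled

Writing the state as a|00⟩ + b|01⟩ + c|10⟩ + d|11⟩, it is a product state iff ad − bc = 0.
Here (a, b, c, d) = (0.9924, 0, 0, -0.1232): ad − bc = (0.9924)(-0.1232) − (0)(0) = -0.1223 ≠ 0, so the state is entangled.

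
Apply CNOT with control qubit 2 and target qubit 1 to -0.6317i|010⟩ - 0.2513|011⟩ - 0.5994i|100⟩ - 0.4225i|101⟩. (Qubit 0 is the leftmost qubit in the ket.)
-0.2513|001⟩ - 0.6317i|010⟩ - 0.5994i|100⟩ - 0.4225i|111⟩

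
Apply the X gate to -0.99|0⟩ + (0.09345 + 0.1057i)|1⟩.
(0.09345 + 0.1057i)|0⟩ - 0.99|1⟩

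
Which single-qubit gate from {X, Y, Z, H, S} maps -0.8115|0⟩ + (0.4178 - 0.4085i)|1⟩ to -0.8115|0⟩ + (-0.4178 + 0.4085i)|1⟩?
Z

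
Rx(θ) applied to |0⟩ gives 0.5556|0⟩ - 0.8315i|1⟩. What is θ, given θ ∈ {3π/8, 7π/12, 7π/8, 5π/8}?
5π/8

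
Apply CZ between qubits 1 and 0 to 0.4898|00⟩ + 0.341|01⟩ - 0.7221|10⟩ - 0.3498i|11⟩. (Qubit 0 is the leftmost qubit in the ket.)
0.4898|00⟩ + 0.341|01⟩ - 0.7221|10⟩ + 0.3498i|11⟩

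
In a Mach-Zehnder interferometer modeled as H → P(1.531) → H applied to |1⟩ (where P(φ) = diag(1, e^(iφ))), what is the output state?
(0.4801 - 0.4996i)|0⟩ + (0.5199 + 0.4996i)|1⟩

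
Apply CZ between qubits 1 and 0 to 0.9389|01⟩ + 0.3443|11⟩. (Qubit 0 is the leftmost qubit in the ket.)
0.9389|01⟩ - 0.3443|11⟩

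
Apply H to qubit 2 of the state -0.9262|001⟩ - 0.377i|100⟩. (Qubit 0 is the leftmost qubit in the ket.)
-0.6549|000⟩ + 0.6549|001⟩ - 0.2666i|100⟩ - 0.2666i|101⟩

H on qubit 2 mixes each pair of kets that differ only in qubit 2: amplitudes (a, b) of (|…0…⟩, |…1…⟩) become ((a + b)/√2, (a − b)/√2). Kets absent from the input have amplitude 0.
(|000⟩, |001⟩): (a, b) = (0, -0.9262) → (-0.6549, 0.6549)
(|100⟩, |101⟩): (a, b) = (-0.377i, 0) → (-0.2666i, -0.2666i)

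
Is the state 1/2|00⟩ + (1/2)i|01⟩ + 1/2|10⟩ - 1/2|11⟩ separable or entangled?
Entangled

Writing the state as a|00⟩ + b|01⟩ + c|10⟩ + d|11⟩, it is a product state iff ad − bc = 0.
Here (a, b, c, d) = (1/2, (1/2)i, 1/2, -1/2): ad − bc = (1/2)(-1/2) − ((1/2)i)(1/2) = (-0.25 - 0.25i) ≠ 0, so the state is entangled.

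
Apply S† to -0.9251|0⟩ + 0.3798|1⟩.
-0.9251|0⟩ - 0.3798i|1⟩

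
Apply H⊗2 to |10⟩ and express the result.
1/2|00⟩ + 1/2|01⟩ - 1/2|10⟩ - 1/2|11⟩

H⊗2 gives amp(|y⟩) = (1/2) Σ_x (−1)^(x·y) amp(|x⟩), where x·y is the number of positions in which both x and y have a 1.
|00⟩: (1)/2 = 1/2
|01⟩: (1)/2 = 1/2
|10⟩: (-1)/2 = -1/2
|11⟩: (-1)/2 = -1/2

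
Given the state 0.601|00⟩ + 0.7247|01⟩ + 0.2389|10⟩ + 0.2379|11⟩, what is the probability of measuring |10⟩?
0.05707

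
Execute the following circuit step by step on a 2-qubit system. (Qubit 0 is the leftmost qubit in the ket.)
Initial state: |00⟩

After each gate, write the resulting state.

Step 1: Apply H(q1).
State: 1/√2|00⟩ + 1/√2|01⟩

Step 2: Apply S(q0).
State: 1/√2|00⟩ + 1/√2|01⟩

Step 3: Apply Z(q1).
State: 1/√2|00⟩ - 1/√2|01⟩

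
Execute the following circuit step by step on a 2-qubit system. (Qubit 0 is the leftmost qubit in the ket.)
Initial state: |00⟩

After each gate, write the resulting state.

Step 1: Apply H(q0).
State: 1/√2|00⟩ + 1/√2|10⟩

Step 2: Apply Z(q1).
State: 1/√2|00⟩ + 1/√2|10⟩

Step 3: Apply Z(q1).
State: 1/√2|00⟩ + 1/√2|10⟩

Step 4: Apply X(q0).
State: 1/√2|00⟩ + 1/√2|10⟩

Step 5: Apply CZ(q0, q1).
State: 1/√2|00⟩ + 1/√2|10⟩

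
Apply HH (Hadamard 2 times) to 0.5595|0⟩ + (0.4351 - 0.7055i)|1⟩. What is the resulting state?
0.5595|0⟩ + (0.4351 - 0.7055i)|1⟩

H² = I, so an even number of Hadamards cancels: H^2 = I and the state is unchanged.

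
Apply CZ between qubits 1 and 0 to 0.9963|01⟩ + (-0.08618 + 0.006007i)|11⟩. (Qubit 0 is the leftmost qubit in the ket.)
0.9963|01⟩ + (0.08618 - 0.006007i)|11⟩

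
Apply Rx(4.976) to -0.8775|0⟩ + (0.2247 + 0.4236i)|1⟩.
(0.9542 - 0.1366i)|0⟩ + (-0.1784 + 0.1973i)|1⟩

Rx(4.976) = [[cos(θ/2), −i·sin(θ/2)], [−i·sin(θ/2), cos(θ/2)]]; θ = 4.976, cos(θ/2) ≈ -0.793904, sin(θ/2) ≈ 0.608043.
With a = amp(|0⟩) = -0.8775 and b = amp(|1⟩) = (0.2247 + 0.4236i):
new amp(|0⟩) = (-0.793904)·a + (-0.608043i)·b = (0.9542 - 0.1366i)
new amp(|1⟩) = (-0.608043i)·a + (-0.793904)·b = (-0.1784 + 0.1973i)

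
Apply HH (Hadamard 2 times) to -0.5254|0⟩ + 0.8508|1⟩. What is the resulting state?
-0.5254|0⟩ + 0.8508|1⟩

H² = I, so an even number of Hadamards cancels: H^2 = I and the state is unchanged.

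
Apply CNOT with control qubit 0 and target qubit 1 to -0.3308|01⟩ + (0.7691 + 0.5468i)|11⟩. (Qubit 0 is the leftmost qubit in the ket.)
-0.3308|01⟩ + (0.7691 + 0.5468i)|10⟩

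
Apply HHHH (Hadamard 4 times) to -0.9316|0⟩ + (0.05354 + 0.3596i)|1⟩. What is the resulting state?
-0.9316|0⟩ + (0.05354 + 0.3596i)|1⟩

H² = I, so an even number of Hadamards cancels: H^4 = I and the state is unchanged.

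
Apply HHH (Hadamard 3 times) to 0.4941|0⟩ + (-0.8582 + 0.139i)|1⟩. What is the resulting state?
(-0.2575 + 0.09829i)|0⟩ + (0.9562 - 0.09829i)|1⟩

H² = I, so H^3 = H: a single Hadamard. With (a, b) = (0.4941, (-0.8582 + 0.139i)), H gives ((a + b)/√2, (a − b)/√2) = ((-0.2575 + 0.09829i), (0.9562 - 0.09829i)).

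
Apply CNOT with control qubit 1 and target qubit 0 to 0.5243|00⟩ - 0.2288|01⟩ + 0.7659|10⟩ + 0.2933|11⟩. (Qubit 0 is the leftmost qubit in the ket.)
0.5243|00⟩ + 0.2933|01⟩ + 0.7659|10⟩ - 0.2288|11⟩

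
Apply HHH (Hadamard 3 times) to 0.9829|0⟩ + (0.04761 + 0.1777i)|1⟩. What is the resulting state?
(0.7287 + 0.1257i)|0⟩ + (0.6613 - 0.1257i)|1⟩

H² = I, so H^3 = H: a single Hadamard. With (a, b) = (0.9829, (0.04761 + 0.1777i)), H gives ((a + b)/√2, (a − b)/√2) = ((0.7287 + 0.1257i), (0.6613 - 0.1257i)).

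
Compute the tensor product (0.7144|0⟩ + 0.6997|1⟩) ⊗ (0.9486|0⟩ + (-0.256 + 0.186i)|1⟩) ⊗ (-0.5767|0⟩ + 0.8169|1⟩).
-0.3908|000⟩ + 0.5536|001⟩ + (0.1055 - 0.07663i)|010⟩ + (-0.1494 + 0.1085i)|011⟩ - 0.3828|100⟩ + 0.5422|101⟩ + (0.1033 - 0.07505i)|110⟩ + (-0.1463 + 0.1063i)|111⟩

amp(|b₁b₂…⟩) = product of the factor amplitudes for bits b₁, b₂, …; only kets whose every factor amplitude is nonzero survive.
|000⟩: (0.7144)(0.9486)(-0.5767) = -0.3908
|001⟩: (0.7144)(0.9486)(0.8169) = 0.5536
|010⟩: (0.7144)(-0.256 + 0.186i)(-0.5767) = (0.1055 - 0.07663i)
|011⟩: (0.7144)(-0.256 + 0.186i)(0.8169) = (-0.1494 + 0.1085i)
|100⟩: (0.6997)(0.9486)(-0.5767) = -0.3828
|101⟩: (0.6997)(0.9486)(0.8169) = 0.5422
|110⟩: (0.6997)(-0.256 + 0.186i)(-0.5767) = (0.1033 - 0.07505i)
|111⟩: (0.6997)(-0.256 + 0.186i)(0.8169) = (-0.1463 + 0.1063i)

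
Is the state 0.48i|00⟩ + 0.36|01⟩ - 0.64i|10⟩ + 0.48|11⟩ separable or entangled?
Entangled

Writing the state as a|00⟩ + b|01⟩ + c|10⟩ + d|11⟩, it is a product state iff ad − bc = 0.
Here (a, b, c, d) = (0.48i, 0.36, -0.64i, 0.48): ad − bc = (0.48i)(0.48) − (0.36)(-0.64i) = 0.4608i ≠ 0, so the state is entangled.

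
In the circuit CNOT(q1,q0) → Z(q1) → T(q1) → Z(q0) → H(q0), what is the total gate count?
5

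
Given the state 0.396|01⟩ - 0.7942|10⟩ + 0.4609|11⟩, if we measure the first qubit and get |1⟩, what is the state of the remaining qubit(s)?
-0.8649|0⟩ + 0.5019|1⟩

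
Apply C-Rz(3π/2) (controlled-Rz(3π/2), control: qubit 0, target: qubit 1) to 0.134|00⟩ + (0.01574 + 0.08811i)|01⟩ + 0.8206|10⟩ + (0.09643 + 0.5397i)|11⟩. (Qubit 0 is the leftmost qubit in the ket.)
0.134|00⟩ + (0.01574 + 0.08811i)|01⟩ + (-0.5803 - 0.5803i)|10⟩ + (-0.4498 - 0.3134i)|11⟩

C-Rz(3π/2) leaves the control-|0⟩ kets |00⟩, |01⟩ unchanged and applies Rz(3π/2) to qubit 1 on the control-|1⟩ pair (|10⟩, |11⟩).
Rz(3π/2) = [[e^(−iθ/2), 0], [0, e^(iθ/2)]] with e^(±iθ/2) = cos(θ/2) ± i·sin(θ/2); θ = 3π/2, cos(θ/2) ≈ -0.707107, sin(θ/2) ≈ 0.707107.
With a = amp(|10⟩) = 0.8206 and b = amp(|11⟩) = (0.09643 + 0.5397i):
new amp(|10⟩) = (-0.707107 - 0.707107i)·a = (-0.5803 - 0.5803i)
new amp(|11⟩) = (-0.707107 + 0.707107i)·b = (-0.4498 - 0.3134i)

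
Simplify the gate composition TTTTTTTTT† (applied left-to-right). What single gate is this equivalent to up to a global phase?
T†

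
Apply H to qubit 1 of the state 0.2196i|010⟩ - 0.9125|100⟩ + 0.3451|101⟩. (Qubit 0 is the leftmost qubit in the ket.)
0.1553i|000⟩ - 0.1553i|010⟩ - 0.6452|100⟩ + 0.244|101⟩ - 0.6452|110⟩ + 0.244|111⟩

H on qubit 1 mixes each pair of kets that differ only in qubit 1: amplitudes (a, b) of (|…0…⟩, |…1…⟩) become ((a + b)/√2, (a − b)/√2). Kets absent from the input have amplitude 0.
(|000⟩, |010⟩): (a, b) = (0, 0.2196i) → (0.1553i, -0.1553i)
(|100⟩, |110⟩): (a, b) = (-0.9125, 0) → (-0.6452, -0.6452)
(|101⟩, |111⟩): (a, b) = (0.3451, 0) → (0.244, 0.244)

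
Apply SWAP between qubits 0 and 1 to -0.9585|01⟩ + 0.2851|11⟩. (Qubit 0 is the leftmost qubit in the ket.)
-0.9585|10⟩ + 0.2851|11⟩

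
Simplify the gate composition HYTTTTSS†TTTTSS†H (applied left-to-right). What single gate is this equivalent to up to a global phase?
Y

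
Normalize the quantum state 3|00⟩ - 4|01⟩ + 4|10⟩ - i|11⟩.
0.4629|00⟩ - 0.6172|01⟩ + 0.6172|10⟩ - 0.1543i|11⟩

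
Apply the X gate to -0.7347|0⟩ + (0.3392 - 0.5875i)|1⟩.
(0.3392 - 0.5875i)|0⟩ - 0.7347|1⟩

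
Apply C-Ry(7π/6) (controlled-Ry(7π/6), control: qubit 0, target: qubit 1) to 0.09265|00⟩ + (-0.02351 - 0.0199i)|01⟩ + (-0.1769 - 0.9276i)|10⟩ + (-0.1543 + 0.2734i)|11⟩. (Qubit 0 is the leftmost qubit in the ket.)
0.09265|00⟩ + (-0.02351 - 0.0199i)|01⟩ + (0.1948 - 0.024i)|10⟩ + (-0.1309 - 0.9668i)|11⟩

C-Ry(7π/6) leaves the control-|0⟩ kets |00⟩, |01⟩ unchanged and applies Ry(7π/6) to qubit 1 on the control-|1⟩ pair (|10⟩, |11⟩).
Ry(7π/6) = [[cos(θ/2), −sin(θ/2)], [sin(θ/2), cos(θ/2)]]; θ = 7π/6, cos(θ/2) ≈ -0.258819, sin(θ/2) ≈ 0.965926.
With a = amp(|10⟩) = (-0.1769 - 0.9276i) and b = amp(|11⟩) = (-0.1543 + 0.2734i):
new amp(|10⟩) = (-0.258819)·a + (-0.965926)·b = (0.1948 - 0.024i)
new amp(|11⟩) = (0.965926)·a + (-0.258819)·b = (-0.1309 - 0.9668i)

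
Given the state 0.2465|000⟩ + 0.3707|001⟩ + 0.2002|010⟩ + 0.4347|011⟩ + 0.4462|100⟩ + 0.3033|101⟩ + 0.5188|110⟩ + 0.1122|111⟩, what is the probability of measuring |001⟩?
0.1374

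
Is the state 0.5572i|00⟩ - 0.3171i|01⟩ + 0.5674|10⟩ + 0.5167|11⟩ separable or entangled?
Entangled

Writing the state as a|00⟩ + b|01⟩ + c|10⟩ + d|11⟩, it is a product state iff ad − bc = 0.
Here (a, b, c, d) = (0.5572i, -0.3171i, 0.5674, 0.5167): ad − bc = (0.5572i)(0.5167) − (-0.3171i)(0.5674) = 0.4678i ≠ 0, so the state is entangled.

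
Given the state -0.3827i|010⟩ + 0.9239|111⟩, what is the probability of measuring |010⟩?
0.1465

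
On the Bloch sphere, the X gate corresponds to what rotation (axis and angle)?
Rotation by π around the x-axis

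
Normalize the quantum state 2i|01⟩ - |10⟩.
0.8944i|01⟩ - 1/√5|10⟩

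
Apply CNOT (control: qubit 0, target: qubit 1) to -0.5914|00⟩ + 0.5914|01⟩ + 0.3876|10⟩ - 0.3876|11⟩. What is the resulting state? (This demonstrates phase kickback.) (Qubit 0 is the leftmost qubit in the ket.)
-0.5914|00⟩ + 0.5914|01⟩ - 0.3876|10⟩ + 0.3876|11⟩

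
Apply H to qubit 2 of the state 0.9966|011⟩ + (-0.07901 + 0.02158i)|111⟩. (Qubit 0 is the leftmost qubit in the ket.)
0.7047|010⟩ - 0.7047|011⟩ + (-0.05587 + 0.01526i)|110⟩ + (0.05587 - 0.01526i)|111⟩

H on qubit 2 mixes each pair of kets that differ only in qubit 2: amplitudes (a, b) of (|…0…⟩, |…1…⟩) become ((a + b)/√2, (a − b)/√2). Kets absent from the input have amplitude 0.
(|010⟩, |011⟩): (a, b) = (0, 0.9966) → (0.7047, -0.7047)
(|110⟩, |111⟩): (a, b) = (0, (-0.07901 + 0.02158i)) → ((-0.05587 + 0.01526i), (0.05587 - 0.01526i))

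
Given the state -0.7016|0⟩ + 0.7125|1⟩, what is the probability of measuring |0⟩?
0.4922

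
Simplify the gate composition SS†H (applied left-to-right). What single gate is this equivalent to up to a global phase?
H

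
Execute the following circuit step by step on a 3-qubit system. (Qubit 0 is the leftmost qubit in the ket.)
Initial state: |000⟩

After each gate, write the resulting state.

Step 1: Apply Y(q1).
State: i|010⟩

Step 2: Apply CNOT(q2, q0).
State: i|010⟩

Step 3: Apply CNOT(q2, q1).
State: i|010⟩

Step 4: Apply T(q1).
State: (-1/√2 + (1/√2)i)|010⟩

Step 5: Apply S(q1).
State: (-1/√2 - (1/√2)i)|010⟩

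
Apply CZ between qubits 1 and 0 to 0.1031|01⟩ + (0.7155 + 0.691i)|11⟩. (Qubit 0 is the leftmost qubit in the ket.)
0.1031|01⟩ + (-0.7155 - 0.691i)|11⟩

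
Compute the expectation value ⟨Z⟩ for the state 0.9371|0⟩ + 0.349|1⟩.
0.7564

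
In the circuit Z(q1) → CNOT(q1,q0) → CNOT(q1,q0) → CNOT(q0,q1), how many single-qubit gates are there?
1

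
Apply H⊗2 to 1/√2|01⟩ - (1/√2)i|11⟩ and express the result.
(1/√8 - (1/√8)i)|00⟩ + (-1/√8 + (1/√8)i)|01⟩ + (1/√8 + (1/√8)i)|10⟩ + (-1/√8 - (1/√8)i)|11⟩

H⊗2 gives amp(|y⟩) = (1/2) Σ_x (−1)^(x·y) amp(|x⟩), where x·y is the number of positions in which both x and y have a 1.
|00⟩: (1/√2 - (1/√2)i)/2 = (1/√8 - (1/√8)i)
|01⟩: (-1/√2 + (1/√2)i)/2 = (-1/√8 + (1/√8)i)
|10⟩: (1/√2 + (1/√2)i)/2 = (1/√8 + (1/√8)i)
|11⟩: (-1/√2 - (1/√2)i)/2 = (-1/√8 - (1/√8)i)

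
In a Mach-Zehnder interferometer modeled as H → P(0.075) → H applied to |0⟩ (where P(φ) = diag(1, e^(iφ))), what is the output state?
(0.9986 + 0.03746i)|0⟩ + (0.001406 - 0.03746i)|1⟩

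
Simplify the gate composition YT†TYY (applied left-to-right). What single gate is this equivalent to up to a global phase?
Y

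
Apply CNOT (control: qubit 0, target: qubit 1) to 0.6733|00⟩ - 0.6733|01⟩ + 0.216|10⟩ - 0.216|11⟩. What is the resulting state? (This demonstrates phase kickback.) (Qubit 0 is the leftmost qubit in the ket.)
0.6733|00⟩ - 0.6733|01⟩ - 0.216|10⟩ + 0.216|11⟩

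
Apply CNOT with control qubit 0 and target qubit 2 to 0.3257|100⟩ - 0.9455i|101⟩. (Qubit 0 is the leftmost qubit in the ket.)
-0.9455i|100⟩ + 0.3257|101⟩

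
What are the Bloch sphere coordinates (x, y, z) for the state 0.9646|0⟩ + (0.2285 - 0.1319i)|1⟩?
(0.4408, -0.2545, 0.8608)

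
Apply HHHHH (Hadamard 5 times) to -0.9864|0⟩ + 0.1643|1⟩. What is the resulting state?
-0.5813|0⟩ - 0.8137|1⟩

H² = I, so H^5 = H: a single Hadamard. With (a, b) = (-0.9864, 0.1643), H gives ((a + b)/√2, (a − b)/√2) = (-0.5813, -0.8137).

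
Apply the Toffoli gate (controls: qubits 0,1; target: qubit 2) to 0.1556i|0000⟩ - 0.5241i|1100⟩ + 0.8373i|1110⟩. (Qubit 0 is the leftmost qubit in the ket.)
0.1556i|0000⟩ + 0.8373i|1100⟩ - 0.5241i|1110⟩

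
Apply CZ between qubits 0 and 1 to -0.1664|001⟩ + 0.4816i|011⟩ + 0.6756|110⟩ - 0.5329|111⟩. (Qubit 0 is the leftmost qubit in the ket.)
-0.1664|001⟩ + 0.4816i|011⟩ - 0.6756|110⟩ + 0.5329|111⟩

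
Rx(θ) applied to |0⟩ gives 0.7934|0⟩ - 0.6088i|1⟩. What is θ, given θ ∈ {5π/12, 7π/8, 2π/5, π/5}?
5π/12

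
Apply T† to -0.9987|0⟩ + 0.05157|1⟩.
-0.9987|0⟩ + (0.03647 - 0.03647i)|1⟩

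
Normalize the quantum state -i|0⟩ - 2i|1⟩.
-(1/√5)i|0⟩ - 0.8944i|1⟩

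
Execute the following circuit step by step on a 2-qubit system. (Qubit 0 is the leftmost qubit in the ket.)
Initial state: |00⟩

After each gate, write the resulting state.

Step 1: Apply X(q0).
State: |10⟩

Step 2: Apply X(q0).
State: |00⟩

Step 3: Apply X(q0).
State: |10⟩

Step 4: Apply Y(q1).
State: i|11⟩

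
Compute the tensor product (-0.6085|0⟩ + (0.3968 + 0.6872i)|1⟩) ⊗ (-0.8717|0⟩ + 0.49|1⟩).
0.5304|00⟩ - 0.2982|01⟩ + (-0.3459 - 0.599i)|10⟩ + (0.1944 + 0.3367i)|11⟩

amp(|b₁b₂…⟩) = product of the factor amplitudes for bits b₁, b₂, …; only kets whose every factor amplitude is nonzero survive.
|00⟩: (-0.6085)(-0.8717) = 0.5304
|01⟩: (-0.6085)(0.49) = -0.2982
|10⟩: (0.3968 + 0.6872i)(-0.8717) = (-0.3459 - 0.599i)
|11⟩: (0.3968 + 0.6872i)(0.49) = (0.1944 + 0.3367i)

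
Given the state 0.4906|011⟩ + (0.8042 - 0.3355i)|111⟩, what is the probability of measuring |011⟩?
0.2407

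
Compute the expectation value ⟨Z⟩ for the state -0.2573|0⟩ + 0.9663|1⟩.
-0.8675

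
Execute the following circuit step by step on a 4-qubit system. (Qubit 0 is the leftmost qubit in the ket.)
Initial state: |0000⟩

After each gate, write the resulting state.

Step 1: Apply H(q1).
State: 1/√2|0000⟩ + 1/√2|0100⟩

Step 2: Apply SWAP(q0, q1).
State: 1/√2|0000⟩ + 1/√2|1000⟩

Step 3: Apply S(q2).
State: 1/√2|0000⟩ + 1/√2|1000⟩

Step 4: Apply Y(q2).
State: (1/√2)i|0010⟩ + (1/√2)i|1010⟩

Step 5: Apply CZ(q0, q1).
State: (1/√2)i|0010⟩ + (1/√2)i|1010⟩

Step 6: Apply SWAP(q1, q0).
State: (1/√2)i|0010⟩ + (1/√2)i|0110⟩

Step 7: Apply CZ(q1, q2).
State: (1/√2)i|0010⟩ - (1/√2)i|0110⟩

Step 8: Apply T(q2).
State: (-1/2 + (1/2)i)|0010⟩ + (1/2 - (1/2)i)|0110⟩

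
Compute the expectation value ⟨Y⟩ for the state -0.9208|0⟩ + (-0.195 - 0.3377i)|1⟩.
0.6219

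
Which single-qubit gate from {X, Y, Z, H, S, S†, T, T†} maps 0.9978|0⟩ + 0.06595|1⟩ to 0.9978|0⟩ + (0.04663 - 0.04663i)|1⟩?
T†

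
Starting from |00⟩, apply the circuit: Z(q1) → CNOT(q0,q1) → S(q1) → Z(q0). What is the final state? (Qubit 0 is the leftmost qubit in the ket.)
|00⟩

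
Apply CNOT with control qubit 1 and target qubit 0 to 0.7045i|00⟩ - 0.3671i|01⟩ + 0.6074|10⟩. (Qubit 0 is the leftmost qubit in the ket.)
0.7045i|00⟩ + 0.6074|10⟩ - 0.3671i|11⟩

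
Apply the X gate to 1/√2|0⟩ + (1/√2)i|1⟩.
(1/√2)i|0⟩ + 1/√2|1⟩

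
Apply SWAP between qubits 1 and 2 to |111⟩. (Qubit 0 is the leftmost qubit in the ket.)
|111⟩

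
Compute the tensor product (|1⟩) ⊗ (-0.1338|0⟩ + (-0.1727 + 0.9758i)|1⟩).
-0.1338|10⟩ + (-0.1727 + 0.9758i)|11⟩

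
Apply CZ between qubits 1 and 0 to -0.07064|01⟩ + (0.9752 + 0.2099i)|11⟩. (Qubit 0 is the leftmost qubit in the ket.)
-0.07064|01⟩ + (-0.9752 - 0.2099i)|11⟩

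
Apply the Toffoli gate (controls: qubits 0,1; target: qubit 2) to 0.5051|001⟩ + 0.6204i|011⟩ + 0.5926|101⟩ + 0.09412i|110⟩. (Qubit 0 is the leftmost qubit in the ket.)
0.5051|001⟩ + 0.6204i|011⟩ + 0.5926|101⟩ + 0.09412i|111⟩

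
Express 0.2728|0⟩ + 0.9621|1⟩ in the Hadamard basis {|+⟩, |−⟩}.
0.8732|+⟩ - 0.4874|−⟩

With |ψ⟩ = α|0⟩ + β|1⟩, the Hadamard-basis coefficients are ⟨+|ψ⟩ = (α + β)/√2 and ⟨−|ψ⟩ = (α − β)/√2.
Here α = 0.2728, β = 0.9621: (α + β)/√2 = 0.8732, (α − β)/√2 = -0.4874.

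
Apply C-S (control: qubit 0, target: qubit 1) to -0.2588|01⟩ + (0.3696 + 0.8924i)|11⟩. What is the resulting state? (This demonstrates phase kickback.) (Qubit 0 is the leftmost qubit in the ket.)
-0.2588|01⟩ + (-0.8924 + 0.3696i)|11⟩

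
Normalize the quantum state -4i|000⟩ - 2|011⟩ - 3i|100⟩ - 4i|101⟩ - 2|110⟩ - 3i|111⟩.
-0.5252i|000⟩ - 0.2626|011⟩ - 0.3939i|100⟩ - 0.5252i|101⟩ - 0.2626|110⟩ - 0.3939i|111⟩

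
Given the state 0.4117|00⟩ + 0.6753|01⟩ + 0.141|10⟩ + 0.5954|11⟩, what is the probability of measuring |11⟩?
0.3545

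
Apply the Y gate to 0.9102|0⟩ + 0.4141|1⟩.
-0.4141i|0⟩ + 0.9102i|1⟩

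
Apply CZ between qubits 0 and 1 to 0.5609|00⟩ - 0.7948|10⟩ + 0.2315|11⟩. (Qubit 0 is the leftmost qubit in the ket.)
0.5609|00⟩ - 0.7948|10⟩ - 0.2315|11⟩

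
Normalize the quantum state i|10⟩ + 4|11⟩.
0.2425i|10⟩ + 0.9701|11⟩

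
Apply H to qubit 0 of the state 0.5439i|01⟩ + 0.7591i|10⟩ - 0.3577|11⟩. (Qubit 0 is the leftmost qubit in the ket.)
0.5368i|00⟩ + (-0.2529 + 0.3846i)|01⟩ - 0.5368i|10⟩ + (0.2529 + 0.3846i)|11⟩

H on qubit 0 mixes each pair of kets that differ only in qubit 0: amplitudes (a, b) of (|…0…⟩, |…1…⟩) become ((a + b)/√2, (a − b)/√2). Kets absent from the input have amplitude 0.
(|00⟩, |10⟩): (a, b) = (0, 0.7591i) → (0.5368i, -0.5368i)
(|01⟩, |11⟩): (a, b) = (0.5439i, -0.3577) → ((-0.2529 + 0.3846i), (0.2529 + 0.3846i))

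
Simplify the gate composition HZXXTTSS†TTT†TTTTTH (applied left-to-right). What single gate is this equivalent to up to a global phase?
X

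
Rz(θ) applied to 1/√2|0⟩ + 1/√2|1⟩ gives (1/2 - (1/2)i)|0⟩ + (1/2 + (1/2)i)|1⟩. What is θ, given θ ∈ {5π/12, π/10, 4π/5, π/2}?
π/2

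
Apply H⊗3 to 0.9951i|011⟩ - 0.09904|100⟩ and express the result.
(-0.03502 + 0.3518i)|000⟩ + (-0.03502 - 0.3518i)|001⟩ + (-0.03502 - 0.3518i)|010⟩ + (-0.03502 + 0.3518i)|011⟩ + (0.03502 + 0.3518i)|100⟩ + (0.03502 - 0.3518i)|101⟩ + (0.03502 - 0.3518i)|110⟩ + (0.03502 + 0.3518i)|111⟩

H⊗3 gives amp(|y⟩) = (1/2√2) Σ_x (−1)^(x·y) amp(|x⟩), where x·y is the number of positions in which both x and y have a 1.
|000⟩: (0.9951i - 0.09904)/(2√2) = (-0.03502 + 0.3518i)
|001⟩: (-0.9951i - 0.09904)/(2√2) = (-0.03502 - 0.3518i)
|010⟩: (-0.9951i - 0.09904)/(2√2) = (-0.03502 - 0.3518i)
|011⟩: (0.9951i - 0.09904)/(2√2) = (-0.03502 + 0.3518i)
|100⟩: (0.9951i + 0.09904)/(2√2) = (0.03502 + 0.3518i)
|101⟩: (-0.9951i + 0.09904)/(2√2) = (0.03502 - 0.3518i)
|110⟩: (-0.9951i + 0.09904)/(2√2) = (0.03502 - 0.3518i)
|111⟩: (0.9951i + 0.09904)/(2√2) = (0.03502 + 0.3518i)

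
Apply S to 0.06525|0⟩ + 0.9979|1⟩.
0.06525|0⟩ + 0.9979i|1⟩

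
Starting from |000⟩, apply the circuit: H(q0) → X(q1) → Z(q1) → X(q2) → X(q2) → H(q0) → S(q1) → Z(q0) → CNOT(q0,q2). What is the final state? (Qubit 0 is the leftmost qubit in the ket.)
-i|010⟩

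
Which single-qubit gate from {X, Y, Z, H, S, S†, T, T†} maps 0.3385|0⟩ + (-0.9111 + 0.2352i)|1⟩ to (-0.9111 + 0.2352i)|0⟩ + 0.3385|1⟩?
X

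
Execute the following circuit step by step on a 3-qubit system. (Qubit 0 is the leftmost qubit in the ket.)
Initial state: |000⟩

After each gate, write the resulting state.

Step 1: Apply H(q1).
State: 1/√2|000⟩ + 1/√2|010⟩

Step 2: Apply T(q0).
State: 1/√2|000⟩ + 1/√2|010⟩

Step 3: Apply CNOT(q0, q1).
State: 1/√2|000⟩ + 1/√2|010⟩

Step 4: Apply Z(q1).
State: 1/√2|000⟩ - 1/√2|010⟩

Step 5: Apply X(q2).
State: 1/√2|001⟩ - 1/√2|011⟩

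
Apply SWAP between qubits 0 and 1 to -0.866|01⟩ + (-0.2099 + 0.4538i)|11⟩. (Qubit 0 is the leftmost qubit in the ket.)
-0.866|10⟩ + (-0.2099 + 0.4538i)|11⟩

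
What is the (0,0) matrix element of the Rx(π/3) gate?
0.866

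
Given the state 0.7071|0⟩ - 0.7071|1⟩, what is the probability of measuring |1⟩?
0.5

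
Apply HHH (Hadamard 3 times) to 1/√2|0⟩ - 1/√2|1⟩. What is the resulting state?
|1⟩

H² = I, so H^3 = H: a single Hadamard. With (a, b) = (1/√2, -1/√2), H gives ((a + b)/√2, (a − b)/√2) = (0, 1).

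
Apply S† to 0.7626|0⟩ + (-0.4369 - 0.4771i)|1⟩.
0.7626|0⟩ + (-0.4771 + 0.4369i)|1⟩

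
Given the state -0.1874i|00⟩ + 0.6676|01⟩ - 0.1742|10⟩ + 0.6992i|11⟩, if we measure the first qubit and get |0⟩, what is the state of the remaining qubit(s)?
-0.2703i|0⟩ + 0.9628|1⟩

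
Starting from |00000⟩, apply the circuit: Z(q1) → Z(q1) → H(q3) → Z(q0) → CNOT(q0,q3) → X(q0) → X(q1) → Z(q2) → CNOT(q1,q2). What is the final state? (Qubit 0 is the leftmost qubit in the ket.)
1/√2|11100⟩ + 1/√2|11110⟩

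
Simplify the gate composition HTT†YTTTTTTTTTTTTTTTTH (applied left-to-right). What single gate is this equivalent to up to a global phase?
Y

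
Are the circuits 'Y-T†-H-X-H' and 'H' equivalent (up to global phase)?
No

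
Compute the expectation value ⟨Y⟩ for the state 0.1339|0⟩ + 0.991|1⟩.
0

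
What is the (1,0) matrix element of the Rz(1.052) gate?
0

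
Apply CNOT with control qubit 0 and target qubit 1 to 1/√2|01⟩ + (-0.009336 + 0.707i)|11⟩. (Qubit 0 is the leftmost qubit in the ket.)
1/√2|01⟩ + (-0.009336 + 0.707i)|10⟩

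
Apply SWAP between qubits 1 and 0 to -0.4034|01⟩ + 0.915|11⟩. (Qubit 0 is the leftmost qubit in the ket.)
-0.4034|10⟩ + 0.915|11⟩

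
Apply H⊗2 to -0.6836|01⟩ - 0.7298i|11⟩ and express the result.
(-0.3418 - 0.3649i)|00⟩ + (0.3418 + 0.3649i)|01⟩ + (-0.3418 + 0.3649i)|10⟩ + (0.3418 - 0.3649i)|11⟩

H⊗2 gives amp(|y⟩) = (1/2) Σ_x (−1)^(x·y) amp(|x⟩), where x·y is the number of positions in which both x and y have a 1.
|00⟩: (-0.6836 - 0.7298i)/2 = (-0.3418 - 0.3649i)
|01⟩: (0.6836 + 0.7298i)/2 = (0.3418 + 0.3649i)
|10⟩: (-0.6836 + 0.7298i)/2 = (-0.3418 + 0.3649i)
|11⟩: (0.6836 - 0.7298i)/2 = (0.3418 - 0.3649i)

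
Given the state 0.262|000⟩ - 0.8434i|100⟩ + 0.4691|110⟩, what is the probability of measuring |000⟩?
0.06864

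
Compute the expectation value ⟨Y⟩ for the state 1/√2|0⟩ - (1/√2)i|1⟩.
-1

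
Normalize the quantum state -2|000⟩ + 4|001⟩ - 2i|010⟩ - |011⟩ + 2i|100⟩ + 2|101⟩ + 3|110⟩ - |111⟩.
-0.305|000⟩ + 0.61|001⟩ - 0.305i|010⟩ - 0.1525|011⟩ + 0.305i|100⟩ + 0.305|101⟩ + 0.4575|110⟩ - 0.1525|111⟩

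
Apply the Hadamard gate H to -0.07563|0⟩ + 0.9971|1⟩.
0.6516|0⟩ - 0.7585|1⟩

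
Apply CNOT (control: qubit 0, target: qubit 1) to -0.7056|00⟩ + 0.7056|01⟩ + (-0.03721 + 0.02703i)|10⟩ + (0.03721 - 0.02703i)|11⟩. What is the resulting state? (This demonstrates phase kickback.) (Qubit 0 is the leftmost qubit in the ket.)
-0.7056|00⟩ + 0.7056|01⟩ + (0.03721 - 0.02703i)|10⟩ + (-0.03721 + 0.02703i)|11⟩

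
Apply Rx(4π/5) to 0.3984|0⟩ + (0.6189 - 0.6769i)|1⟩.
(-0.5207 - 0.5886i)|0⟩ + (0.1913 - 0.5881i)|1⟩

Rx(4π/5) = [[cos(θ/2), −i·sin(θ/2)], [−i·sin(θ/2), cos(θ/2)]]; θ = 4π/5, cos(θ/2) ≈ 0.309017, sin(θ/2) ≈ 0.951057.
With a = amp(|0⟩) = 0.3984 and b = amp(|1⟩) = (0.6189 - 0.6769i):
new amp(|0⟩) = (0.309017)·a + (-0.951057i)·b = (-0.5207 - 0.5886i)
new amp(|1⟩) = (-0.951057i)·a + (0.309017)·b = (0.1913 - 0.5881i)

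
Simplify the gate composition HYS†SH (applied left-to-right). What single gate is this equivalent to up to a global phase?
Y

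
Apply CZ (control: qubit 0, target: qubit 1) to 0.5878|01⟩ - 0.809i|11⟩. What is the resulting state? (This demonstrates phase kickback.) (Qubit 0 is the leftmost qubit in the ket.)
0.5878|01⟩ + 0.809i|11⟩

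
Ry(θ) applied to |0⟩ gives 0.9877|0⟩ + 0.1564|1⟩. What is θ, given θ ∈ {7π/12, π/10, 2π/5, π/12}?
π/10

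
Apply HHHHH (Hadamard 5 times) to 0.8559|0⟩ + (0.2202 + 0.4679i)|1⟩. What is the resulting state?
(0.7609 + 0.3309i)|0⟩ + (0.4495 - 0.3309i)|1⟩

H² = I, so H^5 = H: a single Hadamard. With (a, b) = (0.8559, (0.2202 + 0.4679i)), H gives ((a + b)/√2, (a − b)/√2) = ((0.7609 + 0.3309i), (0.4495 - 0.3309i)).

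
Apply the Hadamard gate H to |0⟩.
1/√2|0⟩ + 1/√2|1⟩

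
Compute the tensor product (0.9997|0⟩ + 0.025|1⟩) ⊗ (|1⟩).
0.9997|01⟩ + 0.025|11⟩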